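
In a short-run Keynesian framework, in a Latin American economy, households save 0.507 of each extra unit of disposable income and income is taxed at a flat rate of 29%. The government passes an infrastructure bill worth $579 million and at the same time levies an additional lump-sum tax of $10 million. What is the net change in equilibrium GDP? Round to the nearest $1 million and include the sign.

+$883 million

MPC = 1 − MPS = 1 − 0.507 = 0.493.
Expenditure multiplier = 1/(1 − c(1−t)) = 1/(1 − 0.493×0.71) = 1/0.64997 ≈ 1.539.
ΔG contributes k·ΔG = (+$579 million) / 0.64997 ≈ +$890.8 million.
ΔT of +$10 million changes first-round spending by −c·ΔT = −$4.93 million, contributing k·(−c·ΔT) = (−$4.93 million) / 0.64997 ≈ −$7.6 million.
Net ΔY = k(ΔG − c·ΔT) = (+$574.07 million) / 0.64997 ≈ +$883 million.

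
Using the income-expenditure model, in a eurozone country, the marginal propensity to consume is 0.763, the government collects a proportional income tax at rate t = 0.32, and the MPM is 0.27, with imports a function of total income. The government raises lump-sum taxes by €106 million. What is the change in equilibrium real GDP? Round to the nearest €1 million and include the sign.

A lump-sum tax change of +€106 million shifts disposable income by −€106 million; first-round consumption changes by −c × ΔT = −0.763 × (+€106 million) = −€80.878 million.
Expenditure multiplier = 1/(1 − c(1−t) + m) = 1/(1 − 0.763×0.68 + 0.27) = 1/0.75116 ≈ 1.331.
The tax multiplier is −c × k ≈ −1.016, so ΔY = k × (−c·ΔT) = (−€80.878 million) / 0.75116 ≈ −€108 million.

−€108 million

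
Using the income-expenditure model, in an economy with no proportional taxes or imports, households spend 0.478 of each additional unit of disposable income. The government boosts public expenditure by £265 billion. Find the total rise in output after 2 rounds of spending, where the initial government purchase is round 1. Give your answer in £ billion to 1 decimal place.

Round 1 adds ΔG = £265 billion; each later round is MPC = 0.478 times the previous.
After 2 rounds: 265 + 126.67 = ΔG·(1 − c^2)/(1 − c) = 265 × (1 − 0.228484)/0.522 ≈ £391.7 billion.

£391.7 billion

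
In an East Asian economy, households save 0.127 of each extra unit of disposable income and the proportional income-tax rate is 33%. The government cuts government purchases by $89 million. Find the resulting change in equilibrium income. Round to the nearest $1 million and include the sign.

MPC = 1 − MPS = 1 − 0.127 = 0.873.
Government-spending multiplier = 1/(1 − c(1−t)) = 1/(1 − 0.873×0.67) = 1/0.41509 ≈ 2.409.
ΔY = k × ΔG = (−$89 million) / 0.41509 ≈ −$214 million.

−$214 million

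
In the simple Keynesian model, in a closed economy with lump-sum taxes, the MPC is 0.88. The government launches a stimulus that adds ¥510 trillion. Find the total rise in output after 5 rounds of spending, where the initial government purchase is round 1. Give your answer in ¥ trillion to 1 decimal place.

Round 1 adds ΔG = ¥510 trillion; each later round is MPC = 0.88 times the previous.
After 5 rounds: 510 + 448.8 + 394.944 + 347.55072 + 305.8446336 = ΔG·(1 − c^5)/(1 − c) = 510 × (1 − 0.5277319168)/0.12 ≈ ¥2,007.1 trillion.

¥2,007.1 trillion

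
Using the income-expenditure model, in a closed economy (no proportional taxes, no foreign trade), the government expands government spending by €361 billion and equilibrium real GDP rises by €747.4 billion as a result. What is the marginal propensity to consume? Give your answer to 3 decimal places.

0.517

Implied spending multiplier k = ΔY/ΔG = 747.4/361 ≈ 2.0704.
Since k = 1/(1 − MPC), MPC = 1 − 1/k = 1 − ΔG/ΔY = 1 − 361/747.4 ≈ 0.517.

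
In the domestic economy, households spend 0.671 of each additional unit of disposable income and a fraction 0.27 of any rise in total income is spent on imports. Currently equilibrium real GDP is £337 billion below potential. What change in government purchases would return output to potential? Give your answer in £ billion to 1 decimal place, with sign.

Spending multiplier = 1/(1 − c + m) = 1/(1 − 0.671 + 0.27) = 1/0.599 ≈ 1.669.
Need ΔY = +£337 billion, so ΔG = ΔY/k = (+£337 billion) × 0.599 ≈ +£201.9 billion.
The government should increase government purchases by £201.9 billion.

+£201.9 billion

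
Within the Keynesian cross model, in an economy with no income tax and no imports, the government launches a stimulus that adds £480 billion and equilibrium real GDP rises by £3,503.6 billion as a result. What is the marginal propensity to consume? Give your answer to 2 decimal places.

0.86

Implied spending multiplier k = ΔY/ΔG = 3,503.6/480 ≈ 7.2992.
Since k = 1/(1 − MPC), MPC = 1 − 1/k = 1 − ΔG/ΔY = 1 − 480/3,503.6 ≈ 0.86.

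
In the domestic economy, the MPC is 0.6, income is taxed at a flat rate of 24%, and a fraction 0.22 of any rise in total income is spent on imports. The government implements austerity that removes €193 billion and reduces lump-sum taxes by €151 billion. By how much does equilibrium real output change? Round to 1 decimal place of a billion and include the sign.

Expenditure multiplier = 1/(1 − c(1−t) + m) = 1/(1 − 0.6×0.76 + 0.22) = 1/0.764 ≈ 1.309.
ΔG contributes k·ΔG = (−€193 billion) / 0.764 ≈ −€252.6 billion.
ΔT of −€151 billion changes first-round spending by −c·ΔT = +€90.6 billion, contributing k·(−c·ΔT) = (+€90.6 billion) / 0.764 ≈ +€118.6 billion.
Net ΔY = k(ΔG − c·ΔT) = (−€102.4 billion) / 0.764 ≈ −€134 billion.

−€134.0 billion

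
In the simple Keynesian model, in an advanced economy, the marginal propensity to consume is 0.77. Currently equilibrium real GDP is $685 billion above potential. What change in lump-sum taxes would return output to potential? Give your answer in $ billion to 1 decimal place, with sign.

Spending multiplier = 1/(1 − MPC) = 1/(1 − 0.77) = 1/0.23 ≈ 4.348.
Tax multiplier = −c·k = −0.77/0.23 ≈ −3.348. Need ΔY = −$685 billion, so ΔT = ΔY/(−c·k) = −(−$685 billion) × 0.23 / 0.77 ≈ +$204.6 billion.
The government should raise lump-sum taxes by $204.6 billion.

+$204.6 billion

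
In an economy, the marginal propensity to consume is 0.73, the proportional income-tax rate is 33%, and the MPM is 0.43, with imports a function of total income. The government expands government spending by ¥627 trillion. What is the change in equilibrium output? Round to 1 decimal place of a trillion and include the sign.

+¥666.4 trillion

Expenditure multiplier = 1/(1 − c(1−t) + m) = 1/(1 − 0.73×0.67 + 0.43) = 1/0.9409 ≈ 1.063.
ΔY = k × ΔG = (+¥627 trillion) / 0.9409 ≈ +¥666.4 trillion.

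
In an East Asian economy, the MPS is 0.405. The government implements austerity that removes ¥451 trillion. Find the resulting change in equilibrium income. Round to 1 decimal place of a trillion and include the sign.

MPC = 1 − MPS = 1 − 0.405 = 0.595.
Expenditure multiplier = 1/(1 − MPC) = 1/(1 − 0.595) = 1/0.405 ≈ 2.469.
ΔY = k × ΔG = (−¥451 trillion) / 0.405 ≈ −¥1,113.6 trillion.

−¥1,113.6 trillion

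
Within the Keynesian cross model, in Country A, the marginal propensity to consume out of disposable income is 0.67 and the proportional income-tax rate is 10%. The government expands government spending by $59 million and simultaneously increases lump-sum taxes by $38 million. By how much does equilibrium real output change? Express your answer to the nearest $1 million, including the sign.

Expenditure multiplier = 1/(1 − c(1−t)) = 1/(1 − 0.67×0.9) = 1/0.397 ≈ 2.519.
ΔG contributes k·ΔG = (+$59 million) / 0.397 ≈ +$148.6 million.
ΔT of +$38 million changes first-round spending by −c·ΔT = −$25.46 million, contributing k·(−c·ΔT) = (−$25.46 million) / 0.397 ≈ −$64.1 million.
Net ΔY = k(ΔG − c·ΔT) = (+$33.54 million) / 0.397 ≈ +$84 million.

+$84 million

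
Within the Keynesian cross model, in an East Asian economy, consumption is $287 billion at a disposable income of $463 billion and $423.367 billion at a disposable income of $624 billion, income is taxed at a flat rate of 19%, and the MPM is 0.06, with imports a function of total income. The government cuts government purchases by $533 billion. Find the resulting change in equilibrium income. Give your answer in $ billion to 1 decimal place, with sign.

−$1,425.4 billion

MPC = ΔC/ΔYd = (423.367 − 287)/(624 − 463) = 136.367/161 = 0.847.
Spending multiplier = 1/(1 − c(1−t) + m) = 1/(1 − 0.847×0.81 + 0.06) = 1/0.37393 ≈ 2.674.
ΔY = k × ΔG = (−$533 billion) / 0.37393 ≈ −$1,425.4 billion.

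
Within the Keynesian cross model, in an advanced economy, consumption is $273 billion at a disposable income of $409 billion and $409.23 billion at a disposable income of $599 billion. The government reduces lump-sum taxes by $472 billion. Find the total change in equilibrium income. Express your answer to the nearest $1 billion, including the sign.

+$1,196 billion

MPC = ΔC/ΔYd = (409.23 − 273)/(599 − 409) = 136.23/190 = 0.717.
A lump-sum tax change of −$472 billion shifts disposable income by +$472 billion; first-round consumption changes by −c × ΔT = −0.717 × (−$472 billion) = +$338.424 billion.
Expenditure multiplier = 1/(1 − MPC) = 1/(1 − 0.717) = 1/0.283 ≈ 3.534.
The tax multiplier is −c × k ≈ −2.534, so ΔY = k × (−c·ΔT) = (+$338.424 billion) / 0.283 ≈ +$1,196 billion.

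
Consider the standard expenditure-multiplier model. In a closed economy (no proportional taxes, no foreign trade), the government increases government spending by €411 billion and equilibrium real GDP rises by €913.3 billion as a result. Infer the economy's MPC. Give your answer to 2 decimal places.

0.55

Implied spending multiplier k = ΔY/ΔG = 913.3/411 ≈ 2.2221.
Since k = 1/(1 − MPC), MPC = 1 − 1/k = 1 − ΔG/ΔY = 1 − 411/913.3 ≈ 0.55.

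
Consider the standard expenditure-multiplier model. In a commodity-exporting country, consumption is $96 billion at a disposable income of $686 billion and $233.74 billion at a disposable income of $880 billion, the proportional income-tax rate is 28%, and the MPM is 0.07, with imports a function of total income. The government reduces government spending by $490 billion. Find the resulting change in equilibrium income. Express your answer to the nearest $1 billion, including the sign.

−$877 billion

MPC = ΔC/ΔYd = (233.74 − 96)/(880 − 686) = 137.74/194 = 0.71.
Spending multiplier = 1/(1 − c(1−t) + m) = 1/(1 − 0.71×0.72 + 0.07) = 1/0.5588 ≈ 1.79.
ΔY = k × ΔG = (−$490 billion) / 0.5588 ≈ −$877 billion.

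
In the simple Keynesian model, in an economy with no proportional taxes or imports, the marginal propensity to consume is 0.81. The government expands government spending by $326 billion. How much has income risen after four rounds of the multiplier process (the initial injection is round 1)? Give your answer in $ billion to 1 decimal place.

Round 1 adds ΔG = $326 billion; each later round is MPC = 0.81 times the previous.
After 4 rounds: 326 + 264.06 + 213.8886 + 173.249766 = ΔG·(1 − c^4)/(1 − c) = 326 × (1 − 0.43046721)/0.19 ≈ $977.2 billion.

$977.2 billion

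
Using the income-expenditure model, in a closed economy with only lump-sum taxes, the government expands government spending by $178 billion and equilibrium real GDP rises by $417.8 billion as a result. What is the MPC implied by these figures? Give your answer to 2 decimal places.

Implied spending multiplier k = ΔY/ΔG = 417.8/178 ≈ 2.3472.
Since k = 1/(1 − MPC), MPC = 1 − 1/k = 1 − ΔG/ΔY = 1 − 178/417.8 ≈ 0.57.

0.57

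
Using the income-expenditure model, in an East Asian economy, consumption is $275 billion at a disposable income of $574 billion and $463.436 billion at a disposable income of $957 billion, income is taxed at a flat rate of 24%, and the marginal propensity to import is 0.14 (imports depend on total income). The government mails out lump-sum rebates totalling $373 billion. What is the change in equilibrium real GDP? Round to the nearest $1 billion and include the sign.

MPC = ΔC/ΔYd = (463.436 − 275)/(957 − 574) = 188.436/383 = 0.492.
A lump-sum tax change of −$373 billion shifts disposable income by +$373 billion; first-round consumption changes by −c × ΔT = −0.492 × (−$373 billion) = +$183.516 billion.
Expenditure multiplier = 1/(1 − c(1−t) + m) = 1/(1 − 0.492×0.76 + 0.14) = 1/0.76608 ≈ 1.305.
The tax multiplier is −c × k ≈ −0.642, so ΔY = k × (−c·ΔT) = (+$183.516 billion) / 0.76608 ≈ +$240 billion.

+$240 billion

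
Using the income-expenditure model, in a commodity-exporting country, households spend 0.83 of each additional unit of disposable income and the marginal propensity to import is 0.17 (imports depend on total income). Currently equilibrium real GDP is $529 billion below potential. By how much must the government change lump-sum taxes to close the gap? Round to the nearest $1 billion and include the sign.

−$217 billion

Spending multiplier = 1/(1 − c + m) = 1/(1 − 0.83 + 0.17) = 1/0.34 ≈ 2.941.
Tax multiplier = −c·k = −0.83/0.34 ≈ −2.441. Need ΔY = +$529 billion, so ΔT = ΔY/(−c·k) = −(+$529 billion) × 0.34 / 0.83 ≈ −$217 billion.
The government should cut lump-sum taxes by $217 billion.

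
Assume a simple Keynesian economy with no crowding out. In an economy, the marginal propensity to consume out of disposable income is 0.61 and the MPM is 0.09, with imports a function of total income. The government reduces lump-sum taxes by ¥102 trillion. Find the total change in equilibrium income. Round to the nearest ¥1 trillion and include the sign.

+¥130 trillion

A lump-sum tax change of −¥102 trillion shifts disposable income by +¥102 trillion; first-round consumption changes by −c × ΔT = −0.61 × (−¥102 trillion) = +¥62.22 trillion.
Expenditure multiplier = 1/(1 − c + m) = 1/(1 − 0.61 + 0.09) = 1/0.48 ≈ 2.083.
The tax multiplier is −c × k ≈ −1.271, so ΔY = k × (−c·ΔT) = (+¥62.22 trillion) / 0.48 ≈ +¥130 trillion.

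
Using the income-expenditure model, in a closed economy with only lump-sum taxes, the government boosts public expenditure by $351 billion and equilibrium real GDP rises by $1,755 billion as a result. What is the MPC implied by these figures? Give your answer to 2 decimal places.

0.80

Implied spending multiplier k = ΔY/ΔG = 1,755/351 = 5.
Since k = 1/(1 − MPC), MPC = 1 − 1/k = 1 − ΔG/ΔY = 1 − 351/1,755 = 0.80.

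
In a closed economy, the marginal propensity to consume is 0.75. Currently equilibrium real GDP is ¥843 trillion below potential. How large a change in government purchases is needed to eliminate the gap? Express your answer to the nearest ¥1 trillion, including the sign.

Spending multiplier = 1/(1 − MPC) = 1/(1 − 0.75) = 1/0.25 = 4.
Need ΔY = +¥843 trillion, so ΔG = ΔY/k = (+¥843 trillion) × 0.25 ≈ +¥211 trillion.
The government should increase government purchases by ¥211 trillion.

+¥211 trillion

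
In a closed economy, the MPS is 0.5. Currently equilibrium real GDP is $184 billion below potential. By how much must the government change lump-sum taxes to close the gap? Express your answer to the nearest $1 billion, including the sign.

MPC = 1 − MPS = 1 − 0.5 = 0.5.
Spending multiplier = 1/(1 − MPC) = 1/(1 − 0.5) = 1/0.5 = 2.
Tax multiplier = −c·k = −0.5/0.5 = −1. Need ΔY = +$184 billion, so ΔT = ΔY/(−c·k) = −(+$184 billion) × 0.5 / 0.5 = −$184 billion.
The government should cut lump-sum taxes by $184 billion.

−$184 billion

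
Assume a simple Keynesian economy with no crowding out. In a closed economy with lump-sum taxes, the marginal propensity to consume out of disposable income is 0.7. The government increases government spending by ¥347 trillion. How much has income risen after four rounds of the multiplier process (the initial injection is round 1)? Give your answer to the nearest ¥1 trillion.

Round 1 adds ΔG = ¥347 trillion; each later round is MPC = 0.7 times the previous.
After 4 rounds: 347 + 242.9 + 170.03 + 119.021 = ΔG·(1 − c^4)/(1 − c) = 347 × (1 − 0.2401)/0.3 ≈ ¥879 trillion.

¥879 trillion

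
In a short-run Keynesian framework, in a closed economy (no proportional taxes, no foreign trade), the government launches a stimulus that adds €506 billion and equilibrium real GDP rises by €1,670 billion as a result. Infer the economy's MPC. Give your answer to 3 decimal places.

Implied spending multiplier k = ΔY/ΔG = 1,670/506 ≈ 3.3004.
Since k = 1/(1 − MPC), MPC = 1 − 1/k = 1 − ΔG/ΔY = 1 − 506/1,670 ≈ 0.697.

0.697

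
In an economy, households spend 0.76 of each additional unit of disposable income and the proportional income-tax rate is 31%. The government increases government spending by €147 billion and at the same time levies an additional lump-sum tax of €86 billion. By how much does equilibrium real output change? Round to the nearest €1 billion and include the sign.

+€172 billion

Expenditure multiplier = 1/(1 − c(1−t)) = 1/(1 − 0.76×0.69) = 1/0.4756 ≈ 2.103.
ΔG contributes k·ΔG = (+€147 billion) / 0.4756 ≈ +€309.1 billion.
ΔT of +€86 billion changes first-round spending by −c·ΔT = −€65.36 billion, contributing k·(−c·ΔT) = (−€65.36 billion) / 0.4756 ≈ −€137.4 billion.
Net ΔY = k(ΔG − c·ΔT) = (+€81.64 billion) / 0.4756 ≈ +€172 billion.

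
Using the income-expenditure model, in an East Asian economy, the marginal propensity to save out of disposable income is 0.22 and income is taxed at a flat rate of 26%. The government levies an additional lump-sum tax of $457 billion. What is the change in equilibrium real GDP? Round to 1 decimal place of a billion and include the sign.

MPC = 1 − MPS = 1 − 0.22 = 0.78.
A lump-sum tax change of +$457 billion shifts disposable income by −$457 billion; first-round consumption changes by −c × ΔT = −0.78 × (+$457 billion) = −$356.46 billion.
Expenditure multiplier = 1/(1 − c(1−t)) = 1/(1 − 0.78×0.74) = 1/0.4228 ≈ 2.365.
The tax multiplier is −c × k ≈ −1.845, so ΔY = k × (−c·ΔT) = (−$356.46 billion) / 0.4228 ≈ −$843.1 billion.

−$843.1 billion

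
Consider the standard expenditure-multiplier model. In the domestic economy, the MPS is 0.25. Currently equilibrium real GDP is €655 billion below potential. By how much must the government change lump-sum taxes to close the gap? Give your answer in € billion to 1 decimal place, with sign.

MPC = 1 − MPS = 1 − 0.25 = 0.75.
Spending multiplier = 1/(1 − MPC) = 1/(1 − 0.75) = 1/0.25 = 4.
Tax multiplier = −c·k = −0.75/0.25 = −3. Need ΔY = +€655 billion, so ΔT = ΔY/(−c·k) = −(+€655 billion) × 0.25 / 0.75 ≈ −€218.3 billion.
The government should cut lump-sum taxes by €218.3 billion.

−€218.3 billion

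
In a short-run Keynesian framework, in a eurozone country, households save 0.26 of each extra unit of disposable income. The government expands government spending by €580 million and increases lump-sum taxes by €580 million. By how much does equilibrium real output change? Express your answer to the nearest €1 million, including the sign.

+€580 million

MPC = 1 − MPS = 1 − 0.26 = 0.74.
Expenditure multiplier = 1/(1 − MPC) = 1/(1 − 0.74) = 1/0.26 ≈ 3.846.
ΔG contributes k·ΔG = (+€580 million) / 0.26 ≈ +€2,230.8 million.
ΔT of +€580 million changes first-round spending by −c·ΔT = −€429.2 million, contributing k·(−c·ΔT) = (−€429.2 million) / 0.26 ≈ −€1,650.8 million.
With ΔG = ΔT and no other leakages, the balanced-budget multiplier is 1, so ΔY = ΔG = +€580 million.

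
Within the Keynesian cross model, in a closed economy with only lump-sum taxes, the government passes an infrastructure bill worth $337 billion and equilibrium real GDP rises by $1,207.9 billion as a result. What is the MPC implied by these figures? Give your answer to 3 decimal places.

Implied spending multiplier k = ΔY/ΔG = 1,207.9/337 ≈ 3.5843.
Since k = 1/(1 − MPC), MPC = 1 − 1/k = 1 − ΔG/ΔY = 1 − 337/1,207.9 ≈ 0.721.

0.721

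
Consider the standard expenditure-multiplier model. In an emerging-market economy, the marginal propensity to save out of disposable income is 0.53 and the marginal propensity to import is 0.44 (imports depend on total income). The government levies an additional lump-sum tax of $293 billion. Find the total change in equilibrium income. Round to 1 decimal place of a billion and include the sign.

−$142.0 billion

MPC = 1 − MPS = 1 − 0.53 = 0.47.
A lump-sum tax change of +$293 billion shifts disposable income by −$293 billion; first-round consumption changes by −c × ΔT = −0.47 × (+$293 billion) = −$137.71 billion.
Expenditure multiplier = 1/(1 − c + m) = 1/(1 − 0.47 + 0.44) = 1/0.97 ≈ 1.031.
The tax multiplier is −c × k ≈ −0.485, so ΔY = k × (−c·ΔT) = (−$137.71 billion) / 0.97 ≈ −$142 billion.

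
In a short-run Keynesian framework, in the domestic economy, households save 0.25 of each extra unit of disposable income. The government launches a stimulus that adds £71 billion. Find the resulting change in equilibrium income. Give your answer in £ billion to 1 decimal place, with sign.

MPC = 1 − MPS = 1 − 0.25 = 0.75.
Government-spending multiplier = 1/(1 − MPC) = 1/(1 − 0.75) = 1/0.25 = 4.
ΔY = k × ΔG = (+£71 billion) / 0.25 = +£284 billion.

+£284.0 billion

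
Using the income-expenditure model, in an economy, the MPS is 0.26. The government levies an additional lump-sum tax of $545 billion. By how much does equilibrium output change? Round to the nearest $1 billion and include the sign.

MPC = 1 − MPS = 1 − 0.26 = 0.74.
A lump-sum tax change of +$545 billion shifts disposable income by −$545 billion; first-round consumption changes by −c × ΔT = −0.74 × (+$545 billion) = −$403.3 billion.
Expenditure multiplier = 1/(1 − MPC) = 1/(1 − 0.74) = 1/0.26 ≈ 3.846.
The tax multiplier is −c × k ≈ −2.846, so ΔY = k × (−c·ΔT) = (−$403.3 billion) / 0.26 ≈ −$1,551 billion.

−$1,551 billion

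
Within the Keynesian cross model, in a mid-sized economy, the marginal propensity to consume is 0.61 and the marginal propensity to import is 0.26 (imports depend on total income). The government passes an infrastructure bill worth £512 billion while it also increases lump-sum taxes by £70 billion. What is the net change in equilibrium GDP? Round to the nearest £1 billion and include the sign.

+£722 billion

Expenditure multiplier = 1/(1 − c + m) = 1/(1 − 0.61 + 0.26) = 1/0.65 ≈ 1.538.
ΔG contributes k·ΔG = (+£512 billion) / 0.65 ≈ +£787.7 billion.
ΔT of +£70 billion changes first-round spending by −c·ΔT = −£42.7 billion, contributing k·(−c·ΔT) = (−£42.7 billion) / 0.65 ≈ −£65.7 billion.
Net ΔY = k(ΔG − c·ΔT) = (+£469.3 billion) / 0.65 = +£722 billion.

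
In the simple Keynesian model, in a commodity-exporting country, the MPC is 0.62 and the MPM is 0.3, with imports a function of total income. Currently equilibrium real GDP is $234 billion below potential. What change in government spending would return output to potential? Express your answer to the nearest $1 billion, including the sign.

+$159 billion

Spending multiplier = 1/(1 − c + m) = 1/(1 − 0.62 + 0.3) = 1/0.68 ≈ 1.471.
Need ΔY = +$234 billion, so ΔG = ΔY/k = (+$234 billion) × 0.68 ≈ +$159 billion.
The government should increase government spending by $159 billion.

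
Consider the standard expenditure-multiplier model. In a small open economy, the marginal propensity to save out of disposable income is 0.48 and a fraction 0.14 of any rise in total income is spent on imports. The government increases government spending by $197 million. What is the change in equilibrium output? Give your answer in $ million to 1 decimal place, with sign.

MPC = 1 − MPS = 1 − 0.48 = 0.52.
Expenditure multiplier = 1/(1 − c + m) = 1/(1 − 0.52 + 0.14) = 1/0.62 ≈ 1.613.
ΔY = k × ΔG = (+$197 million) / 0.62 ≈ +$317.7 million.

+$317.7 million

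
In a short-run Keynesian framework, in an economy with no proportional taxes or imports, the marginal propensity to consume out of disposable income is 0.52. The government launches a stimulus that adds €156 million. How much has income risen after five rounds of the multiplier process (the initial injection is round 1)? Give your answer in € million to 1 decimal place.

Round 1 adds ΔG = €156 million; each later round is MPC = 0.52 times the previous.
After 5 rounds: 156 + 81.12 + 42.1824 + 21.934848 + 11.40612096 = ΔG·(1 − c^5)/(1 − c) = 156 × (1 − 0.0380204032)/0.48 ≈ €312.6 million.

€312.6 million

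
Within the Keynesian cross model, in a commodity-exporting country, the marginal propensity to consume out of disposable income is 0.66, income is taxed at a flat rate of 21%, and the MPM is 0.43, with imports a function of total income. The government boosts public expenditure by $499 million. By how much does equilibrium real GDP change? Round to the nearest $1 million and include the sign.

+$549 million

Expenditure multiplier = 1/(1 − c(1−t) + m) = 1/(1 − 0.66×0.79 + 0.43) = 1/0.9086 ≈ 1.101.
ΔY = k × ΔG = (+$499 million) / 0.9086 ≈ +$549 million.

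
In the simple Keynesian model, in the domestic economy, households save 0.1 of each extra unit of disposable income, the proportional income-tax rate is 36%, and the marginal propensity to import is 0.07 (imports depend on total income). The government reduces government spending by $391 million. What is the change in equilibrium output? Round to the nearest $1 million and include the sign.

−$791 million

MPC = 1 − MPS = 1 − 0.1 = 0.9.
Government-spending multiplier = 1/(1 − c(1−t) + m) = 1/(1 − 0.9×0.64 + 0.07) = 1/0.494 ≈ 2.024.
ΔY = k × ΔG = (−$391 million) / 0.494 ≈ −$791 million.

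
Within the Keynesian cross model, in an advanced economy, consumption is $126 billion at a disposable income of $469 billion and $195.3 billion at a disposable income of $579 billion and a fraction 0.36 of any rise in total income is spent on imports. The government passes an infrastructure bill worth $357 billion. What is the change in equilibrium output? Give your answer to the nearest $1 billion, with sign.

+$489 billion

MPC = ΔC/ΔYd = (195.3 − 126)/(579 − 469) = 69.3/110 = 0.63.
Expenditure multiplier = 1/(1 − c + m) = 1/(1 − 0.63 + 0.36) = 1/0.73 ≈ 1.37.
ΔY = k × ΔG = (+$357 billion) / 0.73 ≈ +$489 billion.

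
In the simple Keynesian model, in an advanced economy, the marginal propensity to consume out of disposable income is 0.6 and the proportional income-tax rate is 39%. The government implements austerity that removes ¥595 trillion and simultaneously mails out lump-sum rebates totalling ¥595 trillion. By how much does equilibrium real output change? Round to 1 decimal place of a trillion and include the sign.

Expenditure multiplier = 1/(1 − c(1−t)) = 1/(1 − 0.6×0.61) = 1/0.634 ≈ 1.577.
ΔG contributes k·ΔG = (−¥595 trillion) / 0.634 ≈ −¥938.5 trillion.
ΔT of −¥595 trillion changes first-round spending by −c·ΔT = +¥357 trillion, contributing k·(−c·ΔT) = (+¥357 trillion) / 0.634 ≈ +¥563.1 trillion.
Net ΔY = k(ΔG − c·ΔT) = (−¥238 trillion) / 0.634 ≈ −¥375.4 trillion.

−¥375.4 trillion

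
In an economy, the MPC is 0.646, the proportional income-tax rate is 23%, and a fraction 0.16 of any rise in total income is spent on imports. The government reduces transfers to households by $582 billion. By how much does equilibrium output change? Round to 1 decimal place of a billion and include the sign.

The transfer change shifts disposable income by −$582 billion, so first-round consumption changes by c·ΔTR = 0.646 × (−$582 billion) = −$375.972 billion.
Expenditure multiplier = 1/(1 − c(1−t) + m) = 1/(1 − 0.646×0.77 + 0.16) = 1/0.66258 ≈ 1.509.
The transfer multiplier is c × k ≈ 0.975, so ΔY = k × (c·ΔTR) = (−$375.972 billion) / 0.66258 ≈ −$567.4 billion.

−$567.4 billion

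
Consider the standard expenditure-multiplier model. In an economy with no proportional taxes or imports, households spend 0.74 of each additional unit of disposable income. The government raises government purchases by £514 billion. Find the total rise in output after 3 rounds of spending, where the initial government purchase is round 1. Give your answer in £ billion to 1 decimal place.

Round 1 adds ΔG = £514 billion; each later round is MPC = 0.74 times the previous.
After 3 rounds: 514 + 380.36 + 281.4664 = ΔG·(1 − c^3)/(1 − c) = 514 × (1 − 0.405224)/0.26 ≈ £1,175.8 billion.

£1,175.8 billion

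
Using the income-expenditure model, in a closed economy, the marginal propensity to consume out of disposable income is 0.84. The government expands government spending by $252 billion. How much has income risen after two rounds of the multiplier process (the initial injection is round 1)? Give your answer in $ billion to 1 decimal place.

Round 1 adds ΔG = $252 billion; each later round is MPC = 0.84 times the previous.
After 2 rounds: 252 + 211.68 = ΔG·(1 − c^2)/(1 − c) = 252 × (1 − 0.7056)/0.16 ≈ $463.7 billion.

$463.7 billion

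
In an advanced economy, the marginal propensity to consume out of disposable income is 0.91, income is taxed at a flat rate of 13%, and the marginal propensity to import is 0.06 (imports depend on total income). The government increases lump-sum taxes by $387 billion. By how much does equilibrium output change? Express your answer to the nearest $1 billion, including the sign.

A lump-sum tax change of +$387 billion shifts disposable income by −$387 billion; first-round consumption changes by −c × ΔT = −0.91 × (+$387 billion) = −$352.17 billion.
Expenditure multiplier = 1/(1 − c(1−t) + m) = 1/(1 − 0.91×0.87 + 0.06) = 1/0.2683 ≈ 3.727.
The tax multiplier is −c × k ≈ −3.392, so ΔY = k × (−c·ΔT) = (−$352.17 billion) / 0.2683 ≈ −$1,313 billion.

−$1,313 billion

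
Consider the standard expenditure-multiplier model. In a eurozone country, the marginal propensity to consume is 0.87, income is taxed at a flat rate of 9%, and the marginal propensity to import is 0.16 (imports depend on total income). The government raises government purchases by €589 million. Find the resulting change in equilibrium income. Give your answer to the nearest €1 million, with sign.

+€1,599 million

Expenditure multiplier = 1/(1 − c(1−t) + m) = 1/(1 − 0.87×0.91 + 0.16) = 1/0.3683 ≈ 2.715.
ΔY = k × ΔG = (+€589 million) / 0.3683 ≈ +€1,599 million.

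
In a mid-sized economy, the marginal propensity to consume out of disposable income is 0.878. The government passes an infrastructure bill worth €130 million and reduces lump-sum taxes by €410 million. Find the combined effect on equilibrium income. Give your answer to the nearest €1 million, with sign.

+€4,016 million

Expenditure multiplier = 1/(1 − MPC) = 1/(1 − 0.878) = 1/0.122 ≈ 8.197.
ΔG contributes k·ΔG = (+€130 million) / 0.122 ≈ +€1,065.6 million.
ΔT of −€410 million changes first-round spending by −c·ΔT = +€359.98 million, contributing k·(−c·ΔT) = (+€359.98 million) / 0.122 ≈ +€2,950.7 million.
Net ΔY = k(ΔG − c·ΔT) = (+€489.98 million) / 0.122 ≈ +€4,016 million.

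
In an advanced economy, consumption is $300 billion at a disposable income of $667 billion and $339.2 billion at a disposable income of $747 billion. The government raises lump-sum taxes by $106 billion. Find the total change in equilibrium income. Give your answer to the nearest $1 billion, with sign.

MPC = ΔC/ΔYd = (339.2 − 300)/(747 − 667) = 39.2/80 = 0.49.
A lump-sum tax change of +$106 billion shifts disposable income by −$106 billion; first-round consumption changes by −c × ΔT = −0.49 × (+$106 billion) = −$51.94 billion.
Expenditure multiplier = 1/(1 − MPC) = 1/(1 − 0.49) = 1/0.51 ≈ 1.961.
The tax multiplier is −c × k ≈ −0.961, so ΔY = k × (−c·ΔT) = (−$51.94 billion) / 0.51 ≈ −$102 billion.

−$102 billion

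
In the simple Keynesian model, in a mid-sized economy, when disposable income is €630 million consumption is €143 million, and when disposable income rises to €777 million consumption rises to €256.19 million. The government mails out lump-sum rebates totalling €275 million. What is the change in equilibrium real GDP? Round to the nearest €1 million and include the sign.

+€921 million

MPC = ΔC/ΔYd = (256.19 − 143)/(777 − 630) = 113.19/147 = 0.77.
A lump-sum tax change of −€275 million shifts disposable income by +€275 million; first-round consumption changes by −c × ΔT = −0.77 × (−€275 million) = +€211.75 million.
Expenditure multiplier = 1/(1 − MPC) = 1/(1 − 0.77) = 1/0.23 ≈ 4.348.
The tax multiplier is −c × k ≈ −3.348, so ΔY = k × (−c·ΔT) = (+€211.75 million) / 0.23 ≈ +€921 million.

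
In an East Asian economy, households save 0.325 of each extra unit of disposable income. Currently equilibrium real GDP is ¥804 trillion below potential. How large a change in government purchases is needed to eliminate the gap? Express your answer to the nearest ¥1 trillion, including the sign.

+¥261 trillion

MPC = 1 − MPS = 1 − 0.325 = 0.675.
Spending multiplier = 1/(1 − MPC) = 1/(1 − 0.675) = 1/0.325 ≈ 3.077.
Need ΔY = +¥804 trillion, so ΔG = ΔY/k = (+¥804 trillion) × 0.325 ≈ +¥261 trillion.
The government should increase government purchases by ¥261 trillion.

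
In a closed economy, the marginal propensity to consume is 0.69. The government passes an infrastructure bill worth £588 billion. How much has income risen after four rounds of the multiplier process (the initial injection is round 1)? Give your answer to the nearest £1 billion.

£1,467 billion

Round 1 adds ΔG = £588 billion; each later round is MPC = 0.69 times the previous.
After 4 rounds: 588 + 405.72 + 279.9468 + 193.163292 = ΔG·(1 − c^4)/(1 − c) = 588 × (1 − 0.22667121)/0.31 ≈ £1,467 billion.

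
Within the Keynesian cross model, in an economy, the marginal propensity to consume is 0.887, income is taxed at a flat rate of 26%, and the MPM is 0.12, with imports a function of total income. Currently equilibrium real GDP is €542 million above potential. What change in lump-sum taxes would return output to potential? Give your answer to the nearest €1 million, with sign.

+€283 million

Spending multiplier = 1/(1 − c(1−t) + m) = 1/(1 − 0.887×0.74 + 0.12) = 1/0.46362 ≈ 2.157.
Tax multiplier = −c·k = −0.887/0.46362 ≈ −1.913. Need ΔY = −€542 million, so ΔT = ΔY/(−c·k) = −(−€542 million) × 0.46362 / 0.887 ≈ +€283 million.
The government should raise lump-sum taxes by €283 million.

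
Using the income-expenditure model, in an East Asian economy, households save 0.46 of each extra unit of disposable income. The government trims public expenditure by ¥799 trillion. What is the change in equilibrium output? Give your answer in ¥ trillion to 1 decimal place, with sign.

MPC = 1 − MPS = 1 − 0.46 = 0.54.
Spending multiplier = 1/(1 − MPC) = 1/(1 − 0.54) = 1/0.46 ≈ 2.174.
ΔY = k × ΔG = (−¥799 trillion) / 0.46 ≈ −¥1,737 trillion.

−¥1,737.0 trillion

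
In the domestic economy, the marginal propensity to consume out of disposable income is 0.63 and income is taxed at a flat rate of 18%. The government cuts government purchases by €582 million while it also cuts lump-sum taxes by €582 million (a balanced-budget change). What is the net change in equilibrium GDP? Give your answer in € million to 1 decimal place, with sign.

−€445.5 million

Expenditure multiplier = 1/(1 − c(1−t)) = 1/(1 − 0.63×0.82) = 1/0.4834 ≈ 2.069.
ΔG contributes k·ΔG = (−€582 million) / 0.4834 ≈ −€1,204 million.
ΔT of −€582 million changes first-round spending by −c·ΔT = +€366.66 million, contributing k·(−c·ΔT) = (+€366.66 million) / 0.4834 ≈ +€758.5 million.
Net ΔY = k(ΔG − c·ΔT) = (−€215.34 million) / 0.4834 ≈ −€445.5 million.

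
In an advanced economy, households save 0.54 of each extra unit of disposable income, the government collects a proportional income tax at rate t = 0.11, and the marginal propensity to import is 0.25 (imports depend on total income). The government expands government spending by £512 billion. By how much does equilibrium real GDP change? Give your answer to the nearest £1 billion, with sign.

MPC = 1 − MPS = 1 − 0.54 = 0.46.
Government-spending multiplier = 1/(1 − c(1−t) + m) = 1/(1 − 0.46×0.89 + 0.25) = 1/0.8406 ≈ 1.19.
ΔY = k × ΔG = (+£512 billion) / 0.8406 ≈ +£609 billion.

+£609 billion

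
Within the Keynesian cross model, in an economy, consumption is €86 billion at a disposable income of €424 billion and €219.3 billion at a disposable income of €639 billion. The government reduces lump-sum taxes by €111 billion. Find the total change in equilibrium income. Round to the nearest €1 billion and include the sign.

MPC = ΔC/ΔYd = (219.3 − 86)/(639 − 424) = 133.3/215 = 0.62.
A lump-sum tax change of −€111 billion shifts disposable income by +€111 billion; first-round consumption changes by −c × ΔT = −0.62 × (−€111 billion) = +€68.82 billion.
Expenditure multiplier = 1/(1 − MPC) = 1/(1 − 0.62) = 1/0.38 ≈ 2.632.
The tax multiplier is −c × k ≈ −1.632, so ΔY = k × (−c·ΔT) = (+€68.82 billion) / 0.38 ≈ +€181 billion.

+€181 billion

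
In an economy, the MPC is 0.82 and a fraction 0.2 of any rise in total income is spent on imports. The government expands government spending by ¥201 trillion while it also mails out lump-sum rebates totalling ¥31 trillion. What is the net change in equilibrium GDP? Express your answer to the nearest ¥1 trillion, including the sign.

Expenditure multiplier = 1/(1 − c + m) = 1/(1 − 0.82 + 0.2) = 1/0.38 ≈ 2.632.
ΔG contributes k·ΔG = (+¥201 trillion) / 0.38 ≈ +¥528.9 trillion.
ΔT of −¥31 trillion changes first-round spending by −c·ΔT = +¥25.42 trillion, contributing k·(−c·ΔT) = (+¥25.42 trillion) / 0.38 ≈ +¥66.9 trillion.
Net ΔY = k(ΔG − c·ΔT) = (+¥226.42 trillion) / 0.38 ≈ +¥596 trillion.

+¥596 trillion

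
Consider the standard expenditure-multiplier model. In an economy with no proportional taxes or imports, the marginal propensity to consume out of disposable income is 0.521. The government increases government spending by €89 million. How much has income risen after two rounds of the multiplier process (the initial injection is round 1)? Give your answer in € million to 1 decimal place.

€135.4 million

Round 1 adds ΔG = €89 million; each later round is MPC = 0.521 times the previous.
After 2 rounds: 89 + 46.369 = ΔG·(1 − c^2)/(1 − c) = 89 × (1 − 0.271441)/0.479 ≈ €135.4 million.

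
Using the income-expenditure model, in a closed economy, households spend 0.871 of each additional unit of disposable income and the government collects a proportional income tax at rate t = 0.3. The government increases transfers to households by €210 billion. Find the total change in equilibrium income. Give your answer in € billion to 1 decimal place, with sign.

+€468.6 billion

The transfer change shifts disposable income by +€210 billion, so first-round consumption changes by c·ΔTR = 0.871 × (+€210 billion) = +€182.91 billion.
Expenditure multiplier = 1/(1 − c(1−t)) = 1/(1 − 0.871×0.7) = 1/0.3903 ≈ 2.562.
The transfer multiplier is c × k ≈ 2.232, so ΔY = k × (c·ΔTR) = (+€182.91 billion) / 0.3903 ≈ +€468.6 billion.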